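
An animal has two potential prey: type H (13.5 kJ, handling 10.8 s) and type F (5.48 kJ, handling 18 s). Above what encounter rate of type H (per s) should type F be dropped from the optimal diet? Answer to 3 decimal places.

The zero-one rule: include type F iff E₂/h₂ > λE₁/(1+λh₁). Equality gives the switch point.
λE₁h₂ = E₂ + λE₂h₁ ⇒ λ = E₂/(E₁h₂ − E₂h₁) = 5.48/(243 − 59.18) = 0.02981 per s.

0.030 per s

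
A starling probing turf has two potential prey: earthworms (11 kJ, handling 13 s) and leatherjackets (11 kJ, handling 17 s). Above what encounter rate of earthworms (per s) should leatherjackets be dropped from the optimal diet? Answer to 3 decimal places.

0.250 per s

Drop leatherjackets once their profitability E₂/h₂ falls below the rate achievable on earthworms alone: E₂/h₂ = λE₁/(1 + λh₁).
Solve for λ: λE₁h₂ = E₂(1 + λh₁) → λ(E₁h₂ − E₂h₁) = E₂ → λ = E₂/(E₁h₂ − E₂h₁).
λ = 11/(11×17 − 11×13) = 11/44 = 0.25 per s.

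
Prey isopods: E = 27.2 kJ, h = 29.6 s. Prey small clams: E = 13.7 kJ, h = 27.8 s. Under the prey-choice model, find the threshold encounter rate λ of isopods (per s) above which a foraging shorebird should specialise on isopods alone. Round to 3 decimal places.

0.039 per s

At the threshold, the rate on isopods alone equals the profitability of small clams: λ·27.2/(1 + λ·29.6) = 13.7/27.8 = 0.4928.
Rearranging, λ(27.2 − 0.4928×29.6) = 0.4928, so λ = 0.4928/12.61 = 0.03907 per s.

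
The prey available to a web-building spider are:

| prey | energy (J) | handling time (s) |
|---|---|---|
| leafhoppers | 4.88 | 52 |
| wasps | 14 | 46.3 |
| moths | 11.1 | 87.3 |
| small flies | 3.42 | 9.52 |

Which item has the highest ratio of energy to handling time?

In descending order of E/h:
small flies: 3.42/9.52 = 0.359 J/s
wasps: 14/46.3 = 0.302 J/s
moths: 11.1/87.3 = 0.127 J/s
leafhoppers: 4.88/52 = 0.0938 J/s

small flies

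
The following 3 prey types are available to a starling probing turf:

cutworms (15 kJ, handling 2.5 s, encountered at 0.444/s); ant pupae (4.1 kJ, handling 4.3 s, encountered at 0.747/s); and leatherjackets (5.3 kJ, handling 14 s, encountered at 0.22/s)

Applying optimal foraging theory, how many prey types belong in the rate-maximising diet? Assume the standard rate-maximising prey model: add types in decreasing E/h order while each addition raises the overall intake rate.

1

Profitabilities (E/h, kJ/s): cutworms 6, ant pupae 0.953, leatherjackets 0.379. Add prey in this order while the next type's profitability exceeds the intake rate on those already taken.
Rate on top 1: 3.156. ant pupae: 0.953 < 3.156 → exclude; stop.
Optimal diet: cutworms — 1 of 3 types.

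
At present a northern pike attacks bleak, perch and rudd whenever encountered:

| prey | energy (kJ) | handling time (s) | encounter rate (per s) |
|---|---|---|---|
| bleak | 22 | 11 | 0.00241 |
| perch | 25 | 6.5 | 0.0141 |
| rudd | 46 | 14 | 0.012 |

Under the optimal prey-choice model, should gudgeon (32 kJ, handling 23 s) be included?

On bleak, perch and rudd alone, R = ΣλE/(1+Σλh) = 0.9575/1.286 = 0.7445 kJ/s.
gudgeon: E/h = 32/23 = 1.391 kJ/s.
Since 1.391 > R, including gudgeon increases the long-run rate.

Yes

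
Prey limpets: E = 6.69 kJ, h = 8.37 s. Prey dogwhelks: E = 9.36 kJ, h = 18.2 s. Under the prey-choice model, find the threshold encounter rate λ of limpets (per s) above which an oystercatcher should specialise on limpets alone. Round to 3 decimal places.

0.216 per s

At the threshold, the rate on limpets alone equals the profitability of dogwhelks: λ·6.69/(1 + λ·8.37) = 9.36/18.2 = 0.5143.
Rearranging, λ(6.69 − 0.5143×8.37) = 0.5143, so λ = 0.5143/2.385 = 0.2156 per s.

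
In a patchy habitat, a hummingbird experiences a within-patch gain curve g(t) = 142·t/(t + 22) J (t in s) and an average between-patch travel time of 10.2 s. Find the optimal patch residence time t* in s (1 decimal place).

15.0 s

Maximise g(t)/(T+t): set derivative to zero → g'(t)(T+t) = g(t).
g'(t) = 142·22/(t + 22)². Setting 142·22/(t+22)² = 142t/[(t+22)(10.2+t)] gives 22(10.2+t) = t(t+22), so t² = 22×10.2 = 224.4.
t* = √224.4 = 14.98 s.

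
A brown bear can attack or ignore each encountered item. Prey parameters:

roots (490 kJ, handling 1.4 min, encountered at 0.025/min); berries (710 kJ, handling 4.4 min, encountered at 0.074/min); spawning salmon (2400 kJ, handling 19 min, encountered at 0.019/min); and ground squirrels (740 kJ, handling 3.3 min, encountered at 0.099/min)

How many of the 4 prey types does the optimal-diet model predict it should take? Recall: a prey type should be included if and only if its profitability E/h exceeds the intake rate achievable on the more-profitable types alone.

Profitabilities (E/h, kJ/min): roots 350, ground squirrels 224, berries 161, spawning salmon 126. Add prey in this order while the next type's profitability exceeds the intake rate on those already taken.
Rate on top 1: 11.84. ground squirrels: 224 > 11.84 → include.
Rate on top 2: 62.8. berries: 161 > 62.8 → include.
Rate on top 3: 81.82. spawning salmon: 126 > 81.82 → include.
Optimal diet: roots, ground squirrels, berries, spawning salmon — 4 of 4 types.

4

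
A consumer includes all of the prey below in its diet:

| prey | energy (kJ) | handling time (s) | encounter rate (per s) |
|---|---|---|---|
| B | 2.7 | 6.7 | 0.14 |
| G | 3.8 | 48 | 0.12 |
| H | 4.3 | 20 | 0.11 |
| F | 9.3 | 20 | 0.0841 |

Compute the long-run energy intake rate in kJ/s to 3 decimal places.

0.180 kJ/s

R = (0.14×2.7 + 0.12×3.8 + 0.11×4.3 + 0.0841×9.3) / (1 + 0.14×6.7 + 0.12×48 + 0.11×20 + 0.0841×20) = 2.089/11.58 = 0.1804 kJ/s.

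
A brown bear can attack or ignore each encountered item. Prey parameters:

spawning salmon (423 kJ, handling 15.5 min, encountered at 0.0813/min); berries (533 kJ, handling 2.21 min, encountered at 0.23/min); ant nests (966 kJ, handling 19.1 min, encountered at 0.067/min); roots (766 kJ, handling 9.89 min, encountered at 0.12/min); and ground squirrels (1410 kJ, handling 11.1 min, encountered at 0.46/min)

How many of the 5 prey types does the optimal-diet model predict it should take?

Rank by E/h (kJ/min): berries 241, ground squirrels 127, roots 77.5, ant nests 50.6, spawning salmon 27.3. Include each in turn until the next type's E/h falls below the running intake rate.
Rate on top 1: 81.28. ground squirrels: 127 > 81.28 → include.
Rate on top 2: 116.6. roots: 77.5 < 116.6 → exclude; stop.
Optimal diet: berries, ground squirrels — 2 of 5 types.

2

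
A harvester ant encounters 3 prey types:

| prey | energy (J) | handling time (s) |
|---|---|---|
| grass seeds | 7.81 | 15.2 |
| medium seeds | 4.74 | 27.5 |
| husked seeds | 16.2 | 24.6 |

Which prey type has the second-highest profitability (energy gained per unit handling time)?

Profitability E/h (J/s): grass seeds = 7.81/15.2 = 0.514, medium seeds = 4.74/27.5 = 0.172, husked seeds = 16.2/24.6 = 0.659.
Ranked: husked seeds > grass seeds > medium seeds.

grass seeds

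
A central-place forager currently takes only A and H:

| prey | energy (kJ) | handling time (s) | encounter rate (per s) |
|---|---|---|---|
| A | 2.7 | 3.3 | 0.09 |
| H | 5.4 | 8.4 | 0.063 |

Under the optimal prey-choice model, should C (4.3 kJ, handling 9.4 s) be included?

Current rate: (0.09×2.7 + 0.063×5.4)/(1 + 0.09×3.3 + 0.063×8.4) = 0.3194 kJ/s.
Profitability of C: 4.3/9.4 = 0.4574 kJ/s.
Since 0.4574 > R, including C increases the long-run rate.

Yes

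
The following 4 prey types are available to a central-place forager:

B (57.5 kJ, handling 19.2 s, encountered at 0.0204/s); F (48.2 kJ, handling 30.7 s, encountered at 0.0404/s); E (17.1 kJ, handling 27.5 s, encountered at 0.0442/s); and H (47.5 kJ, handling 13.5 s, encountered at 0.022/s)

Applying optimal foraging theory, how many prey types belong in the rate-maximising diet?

Rank by E/h (kJ/s): H 3.52, B 2.99, F 1.57, E 0.622. Include each in turn until the next type's E/h falls below the running intake rate.
Rate on top 1: 0.8057. B: 2.99 > 0.8057 → include.
Rate on top 2: 1.313. F: 1.57 > 1.313 → include.
Rate on top 3: 1.422. E: 0.622 < 1.422 → exclude; stop.
Optimal diet: H, B, F — 3 of 4 types.

3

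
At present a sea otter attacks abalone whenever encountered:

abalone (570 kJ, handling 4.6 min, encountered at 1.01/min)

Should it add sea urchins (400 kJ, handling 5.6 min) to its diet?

Intake rate on the current diet: R = (1.01×570) / (1 + 1.01×4.6) = 575.7/5.646 = 102 kJ/min.
Profitability of sea urchins: 400/5.6 = 71.43 kJ/min.
71.43 < 102, so adding sea urchins would lower the average — exclude it.

No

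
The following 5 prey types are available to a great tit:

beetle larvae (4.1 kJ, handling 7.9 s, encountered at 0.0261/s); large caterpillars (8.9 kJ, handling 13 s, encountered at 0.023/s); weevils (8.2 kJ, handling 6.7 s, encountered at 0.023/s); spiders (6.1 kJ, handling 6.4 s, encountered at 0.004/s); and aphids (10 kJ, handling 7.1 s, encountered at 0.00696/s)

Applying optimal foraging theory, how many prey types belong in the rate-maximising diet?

Profitabilities (E/h, kJ/s): aphids 1.41, weevils 1.22, spiders 0.953, large caterpillars 0.685, beetle larvae 0.519. Add prey in this order while the next type's profitability exceeds the intake rate on those already taken.
Rate on top 1: 0.06632. weevils: 1.22 > 0.06632 → include.
Rate on top 2: 0.2145. spiders: 0.953 > 0.2145 → include.
Rate on top 3: 0.2299. large caterpillars: 0.685 > 0.2299 → include.
Rate on top 4: 0.3189. beetle larvae: 0.519 > 0.3189 → include.
Optimal diet: aphids, weevils, spiders, large caterpillars, beetle larvae — 5 of 5 types.

5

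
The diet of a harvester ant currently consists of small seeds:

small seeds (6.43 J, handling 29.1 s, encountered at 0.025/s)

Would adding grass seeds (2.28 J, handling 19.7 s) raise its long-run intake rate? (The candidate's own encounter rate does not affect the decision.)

Yes

Intake rate on the current diet: R = (0.025×6.43) / (1 + 0.025×29.1) = 0.1608/1.728 = 0.09305 J/s.
Profitability of grass seeds: 2.28/19.7 = 0.1157 J/s.
Since 0.1157 > R, including grass seeds increases the long-run rate.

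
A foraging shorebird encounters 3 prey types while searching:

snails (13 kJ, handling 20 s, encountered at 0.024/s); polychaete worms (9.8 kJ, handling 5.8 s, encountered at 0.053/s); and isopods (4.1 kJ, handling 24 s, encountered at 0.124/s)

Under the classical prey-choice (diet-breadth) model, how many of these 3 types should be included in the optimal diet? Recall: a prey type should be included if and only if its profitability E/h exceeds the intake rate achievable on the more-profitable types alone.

2

Profitabilities (E/h, kJ/s): polychaete worms 1.69, snails 0.65, isopods 0.171. Add prey in this order while the next type's profitability exceeds the intake rate on those already taken.
Rate on top 1: 0.3973. snails: 0.65 > 0.3973 → include.
Rate on top 2: 0.4651. isopods: 0.171 < 0.4651 → exclude; stop.
Optimal diet: polychaete worms, snails — 2 of 3 types.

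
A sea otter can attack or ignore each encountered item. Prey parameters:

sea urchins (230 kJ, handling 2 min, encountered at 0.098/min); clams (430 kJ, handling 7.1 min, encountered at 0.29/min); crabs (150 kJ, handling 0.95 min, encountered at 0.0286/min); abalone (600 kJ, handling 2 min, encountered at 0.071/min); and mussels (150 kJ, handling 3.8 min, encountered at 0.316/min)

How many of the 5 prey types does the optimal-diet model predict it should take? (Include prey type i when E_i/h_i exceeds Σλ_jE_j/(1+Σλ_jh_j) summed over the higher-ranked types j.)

4

E/h in descending order: abalone 300, crabs 158, sea urchins 115, clams 60.6, mussels 39.5 kJ/min. The optimal diet is the largest prefix of this list for which every included type satisfies E_i/h_i > R on the types above it.
Rate on top 1: 37.3. crabs: 158 > 37.3 → include.
Rate on top 2: 40.11. sea urchins: 115 > 40.11 → include.
Rate on top 3: 50.86. clams: 60.6 > 50.86 → include.
Rate on top 4: 56.69. mussels: 39.5 < 56.69 → exclude; stop.
Optimal diet: abalone, crabs, sea urchins, clams — 4 of 5 types.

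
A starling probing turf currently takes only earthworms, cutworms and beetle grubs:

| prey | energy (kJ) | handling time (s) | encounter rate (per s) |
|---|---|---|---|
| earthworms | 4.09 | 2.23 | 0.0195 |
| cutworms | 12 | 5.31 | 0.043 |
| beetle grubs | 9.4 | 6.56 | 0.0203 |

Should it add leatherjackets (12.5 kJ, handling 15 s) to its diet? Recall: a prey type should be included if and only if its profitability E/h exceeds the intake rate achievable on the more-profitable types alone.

Current rate: (0.0195×4.09 + 0.043×12 + 0.0203×9.4)/(1 + 0.0195×2.23 + 0.043×5.31 + 0.0203×6.56) = 0.5598 kJ/s.
Profitability of leatherjackets: 12.5/15 = 0.8333 kJ/s.
0.8333 > 0.5598, so adding leatherjackets raises the average — include it.

Yes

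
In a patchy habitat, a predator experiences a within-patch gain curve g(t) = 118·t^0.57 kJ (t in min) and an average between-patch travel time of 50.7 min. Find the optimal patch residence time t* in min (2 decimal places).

Optimal t* satisfies g'(t*) = g(t*)/(T + t*).
g'(t) = 0.57·118·t^-0.43. Setting 0.57·118·t^-0.43 = 118·t^0.57/(50.7+t) gives 0.57(50.7+t) = t, so 0.43·t = 0.57×50.7.
t* = 0.57×50.7/0.43 = 67.21 min.

67.21 min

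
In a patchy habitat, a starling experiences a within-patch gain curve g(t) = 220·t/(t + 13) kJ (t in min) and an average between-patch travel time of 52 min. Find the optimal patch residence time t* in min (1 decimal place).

Maximise g(t)/(T+t): set derivative to zero → g'(t)(T+t) = g(t).
g'(t) = 220·13/(t + 13)². Setting 220·13/(t+13)² = 220t/[(t+13)(52+t)] gives 13(52+t) = t(t+13), so t² = 13×52 = 676.
t* = √676 = 26 min.

26.0 min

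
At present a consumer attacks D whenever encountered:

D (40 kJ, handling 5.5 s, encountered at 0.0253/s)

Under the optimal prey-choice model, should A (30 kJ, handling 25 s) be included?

Yes

On D alone, R = ΣλE/(1+Σλh) = 1.012/1.139 = 0.8884 kJ/s.
A: E/h = 30/25 = 1.2 kJ/s.
1.2 > 0.8884, so adding A raises the average — include it.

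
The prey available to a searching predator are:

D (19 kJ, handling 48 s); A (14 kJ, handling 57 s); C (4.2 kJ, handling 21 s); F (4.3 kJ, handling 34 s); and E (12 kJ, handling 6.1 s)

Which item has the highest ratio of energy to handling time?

E

Profitability E/h (kJ/s): D = 19/48 = 0.396, A = 14/57 = 0.246, C = 4.2/21 = 0.2, F = 4.3/34 = 0.126, E = 12/6.1 = 1.97.
Ranked: E > D > A > C > F.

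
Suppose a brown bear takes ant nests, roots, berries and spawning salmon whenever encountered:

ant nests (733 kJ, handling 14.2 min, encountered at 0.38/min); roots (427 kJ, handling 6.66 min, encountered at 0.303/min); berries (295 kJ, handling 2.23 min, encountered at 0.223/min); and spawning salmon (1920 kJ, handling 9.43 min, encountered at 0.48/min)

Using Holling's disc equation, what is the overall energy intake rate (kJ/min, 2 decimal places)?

103.84 kJ/min

R = Σλ_iE_i / (1 + Σλ_ih_i)
Numerator: 0.38×733 + 0.303×427 + 0.223×295 + 0.48×1920 = 1395
Denominator: 1 + 0.38×14.2 + 0.303×6.66 + 0.223×2.23 + 0.48×9.43 = 13.44
R = 1395/13.44 = 103.8 kJ/min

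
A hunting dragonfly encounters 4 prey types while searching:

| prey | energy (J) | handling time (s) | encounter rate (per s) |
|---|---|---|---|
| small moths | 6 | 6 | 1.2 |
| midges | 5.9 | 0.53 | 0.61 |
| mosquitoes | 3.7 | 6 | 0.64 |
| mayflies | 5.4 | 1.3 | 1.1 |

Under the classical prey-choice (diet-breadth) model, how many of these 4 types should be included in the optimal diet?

Profitabilities (E/h, J/s): midges 11.1, mayflies 4.15, small moths 1, mosquitoes 0.617. Add prey in this order while the next type's profitability exceeds the intake rate on those already taken.
Rate on top 1: 2.72. mayflies: 4.15 > 2.72 → include.
Rate on top 2: 3.465. small moths: 1 < 3.465 → exclude; stop.
Optimal diet: midges, mayflies — 2 of 4 types.

2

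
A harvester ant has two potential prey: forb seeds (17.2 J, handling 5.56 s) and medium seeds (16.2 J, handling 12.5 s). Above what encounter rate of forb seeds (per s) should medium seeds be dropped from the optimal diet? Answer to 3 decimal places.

The zero-one rule: include medium seeds iff E₂/h₂ > λE₁/(1+λh₁). Equality gives the switch point.
λE₁h₂ = E₂ + λE₂h₁ ⇒ λ = E₂/(E₁h₂ − E₂h₁) = 16.2/(215 − 90.07) = 0.1297 per s.

0.130 per s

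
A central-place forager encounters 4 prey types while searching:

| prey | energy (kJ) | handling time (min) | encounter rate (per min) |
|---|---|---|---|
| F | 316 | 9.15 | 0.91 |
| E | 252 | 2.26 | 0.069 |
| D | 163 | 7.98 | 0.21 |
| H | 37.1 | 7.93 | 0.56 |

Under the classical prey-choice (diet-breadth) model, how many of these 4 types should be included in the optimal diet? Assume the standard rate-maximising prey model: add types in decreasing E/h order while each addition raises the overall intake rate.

E/h in descending order: E 112, F 34.5, D 20.4, H 4.68 kJ/min. The optimal diet is the largest prefix of this list for which every included type satisfies E_i/h_i > R on the types above it.
Rate on top 1: 15.04. F: 34.5 > 15.04 → include.
Rate on top 2: 32.16. D: 20.4 < 32.16 → exclude; stop.
Optimal diet: E, F — 2 of 4 types.

2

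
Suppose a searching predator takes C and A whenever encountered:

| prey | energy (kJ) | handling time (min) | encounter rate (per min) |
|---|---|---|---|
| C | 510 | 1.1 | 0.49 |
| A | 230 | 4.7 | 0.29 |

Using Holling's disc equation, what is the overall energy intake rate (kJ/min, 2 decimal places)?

R = Σλ_iE_i / (1 + Σλ_ih_i)
Numerator: 0.49×510 + 0.29×230 = 316.6
Denominator: 1 + 0.49×1.1 + 0.29×4.7 = 2.902
R = 316.6/2.902 = 109.1 kJ/min

109.10 kJ/min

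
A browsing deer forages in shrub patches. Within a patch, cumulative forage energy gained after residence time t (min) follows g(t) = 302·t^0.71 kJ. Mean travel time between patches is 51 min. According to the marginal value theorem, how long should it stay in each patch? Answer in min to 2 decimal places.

By the marginal value theorem, leave when the instantaneous gain rate g'(t) equals the habitat-wide average g(t)/(T + t).
g'(t) = 0.71·302·t^-0.29. Setting 0.71·302·t^-0.29 = 302·t^0.71/(51+t) gives 0.71(51+t) = t, so 0.29·t = 0.71×51.
t* = 0.71×51/0.29 = 124.9 min.

124.86 min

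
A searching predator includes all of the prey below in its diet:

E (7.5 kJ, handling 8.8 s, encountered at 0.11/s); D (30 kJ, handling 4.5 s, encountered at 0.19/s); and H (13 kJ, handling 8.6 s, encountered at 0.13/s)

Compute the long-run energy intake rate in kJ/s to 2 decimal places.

Energy encountered per unit search time: 0.11×7.5 + 0.19×30 + 0.13×13 = 8.215 kJ/s.
Handling time per unit search time: 0.11×8.8 + 0.19×4.5 + 0.13×8.6 = 2.941.
Rate = 8.215/(1 + 2.941) = 2.084 kJ/s.

2.08 kJ/s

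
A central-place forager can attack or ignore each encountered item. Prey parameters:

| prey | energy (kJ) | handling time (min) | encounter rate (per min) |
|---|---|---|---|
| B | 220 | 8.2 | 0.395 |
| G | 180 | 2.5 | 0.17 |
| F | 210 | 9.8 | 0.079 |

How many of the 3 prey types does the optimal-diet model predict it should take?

Rank by E/h (kJ/min): G 72, B 26.8, F 21.4. Include each in turn until the next type's E/h falls below the running intake rate.
Rate on top 1: 21.47. B: 26.8 > 21.47 → include.
Rate on top 2: 25.19. F: 21.4 < 25.19 → exclude; stop.
Optimal diet: G, B — 2 of 3 types.

2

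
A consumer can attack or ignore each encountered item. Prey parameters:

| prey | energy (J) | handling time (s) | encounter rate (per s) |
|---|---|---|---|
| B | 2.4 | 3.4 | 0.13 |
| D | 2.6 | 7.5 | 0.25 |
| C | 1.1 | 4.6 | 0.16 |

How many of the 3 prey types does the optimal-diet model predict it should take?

2

Rank by E/h (J/s): B 0.706, D 0.347, C 0.239. Include each in turn until the next type's E/h falls below the running intake rate.
Rate on top 1: 0.2164. D: 0.347 > 0.2164 → include.
Rate on top 2: 0.29. C: 0.239 < 0.29 → exclude; stop.
Optimal diet: B, D — 2 of 3 types.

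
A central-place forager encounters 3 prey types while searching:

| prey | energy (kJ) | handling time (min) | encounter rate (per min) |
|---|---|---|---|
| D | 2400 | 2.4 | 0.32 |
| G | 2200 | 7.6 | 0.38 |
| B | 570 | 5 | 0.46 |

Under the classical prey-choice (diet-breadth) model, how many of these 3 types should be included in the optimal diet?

E/h in descending order: D 1e+03, G 289, B 114 kJ/min. The optimal diet is the largest prefix of this list for which every included type satisfies E_i/h_i > R on the types above it.
Rate on top 1: 434.4. G: 289 < 434.4 → exclude; stop.
Optimal diet: D — 1 of 3 types.

1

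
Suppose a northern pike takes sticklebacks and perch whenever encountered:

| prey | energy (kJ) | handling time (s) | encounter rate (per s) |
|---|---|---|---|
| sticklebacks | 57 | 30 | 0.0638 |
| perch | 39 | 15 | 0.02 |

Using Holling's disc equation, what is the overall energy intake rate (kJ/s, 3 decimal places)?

1.374 kJ/s

R = Σλ_iE_i / (1 + Σλ_ih_i)
Numerator: 0.0638×57 + 0.02×39 = 4.417
Denominator: 1 + 0.0638×30 + 0.02×15 = 3.214
R = 4.417/3.214 = 1.374 kJ/s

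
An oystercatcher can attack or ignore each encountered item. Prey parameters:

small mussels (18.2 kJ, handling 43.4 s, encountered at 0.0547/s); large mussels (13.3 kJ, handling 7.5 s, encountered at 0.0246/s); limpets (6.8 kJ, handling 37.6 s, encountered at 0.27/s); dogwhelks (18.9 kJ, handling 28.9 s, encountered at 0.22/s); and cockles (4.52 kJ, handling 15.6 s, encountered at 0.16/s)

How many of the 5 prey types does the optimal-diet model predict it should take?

2

Rank by E/h (kJ/s): large mussels 1.77, dogwhelks 0.654, small mussels 0.419, cockles 0.29, limpets 0.181. Include each in turn until the next type's E/h falls below the running intake rate.
Rate on top 1: 0.2762. dogwhelks: 0.654 > 0.2762 → include.
Rate on top 2: 0.5947. small mussels: 0.419 < 0.5947 → exclude; stop.
Optimal diet: large mussels, dogwhelks — 2 of 5 types.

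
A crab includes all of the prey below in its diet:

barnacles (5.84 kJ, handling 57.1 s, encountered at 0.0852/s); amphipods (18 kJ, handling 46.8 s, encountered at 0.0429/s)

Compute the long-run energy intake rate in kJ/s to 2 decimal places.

0.16 kJ/s

Energy encountered per unit search time: 0.0852×5.84 + 0.0429×18 = 1.27 kJ/s.
Handling time per unit search time: 0.0852×57.1 + 0.0429×46.8 = 6.873.
Rate = 1.27/(1 + 6.873) = 0.1613 kJ/s.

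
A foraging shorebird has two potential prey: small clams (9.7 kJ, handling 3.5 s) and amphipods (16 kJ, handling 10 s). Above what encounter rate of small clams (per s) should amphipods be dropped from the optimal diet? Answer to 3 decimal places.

Drop amphipods once their profitability E₂/h₂ falls below the rate achievable on small clams alone: E₂/h₂ = λE₁/(1 + λh₁).
Solve for λ: λE₁h₂ = E₂(1 + λh₁) → λ(E₁h₂ − E₂h₁) = E₂ → λ = E₂/(E₁h₂ − E₂h₁).
λ = 16/(9.7×10 − 16×3.5) = 16/41 = 0.3902 per s.

0.390 per s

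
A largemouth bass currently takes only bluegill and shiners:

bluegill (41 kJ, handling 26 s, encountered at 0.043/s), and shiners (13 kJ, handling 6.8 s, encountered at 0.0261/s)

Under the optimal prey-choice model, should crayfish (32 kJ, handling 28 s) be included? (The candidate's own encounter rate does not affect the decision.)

Yes

Current rate: (0.043×41 + 0.0261×13)/(1 + 0.043×26 + 0.0261×6.8) = 0.9158 kJ/s.
Profitability of crayfish: 32/28 = 1.143 kJ/s.
1.143 > 0.9158, so adding crayfish raises the average — include it.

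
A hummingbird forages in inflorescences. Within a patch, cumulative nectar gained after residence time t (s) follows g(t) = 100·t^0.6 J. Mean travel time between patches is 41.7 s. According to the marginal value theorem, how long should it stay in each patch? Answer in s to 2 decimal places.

Maximise g(t)/(T+t): set derivative to zero → g'(t)(T+t) = g(t).
g'(t) = 0.6·100·t^-0.4. Setting 0.6·100·t^-0.4 = 100·t^0.6/(41.7+t) gives 0.6(41.7+t) = t, so 0.40·t = 0.6×41.7.
t* = 0.6×41.7/0.40 = 62.55 s.

62.55 s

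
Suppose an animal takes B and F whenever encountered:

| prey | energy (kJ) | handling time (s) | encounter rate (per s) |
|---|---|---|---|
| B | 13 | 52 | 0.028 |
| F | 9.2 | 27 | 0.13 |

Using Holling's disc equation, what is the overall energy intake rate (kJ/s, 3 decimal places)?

0.261 kJ/s

R = (0.028×13 + 0.13×9.2) / (1 + 0.028×52 + 0.13×27) = 1.56/5.966 = 0.2615 kJ/s.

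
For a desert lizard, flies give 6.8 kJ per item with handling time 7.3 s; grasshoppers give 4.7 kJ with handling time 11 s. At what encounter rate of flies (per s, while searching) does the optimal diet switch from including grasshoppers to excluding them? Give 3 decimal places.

Drop grasshoppers once their profitability E₂/h₂ falls below the rate achievable on flies alone: E₂/h₂ = λE₁/(1 + λh₁).
Solve for λ: λE₁h₂ = E₂(1 + λh₁) → λ(E₁h₂ − E₂h₁) = E₂ → λ = E₂/(E₁h₂ − E₂h₁).
λ = 4.7/(6.8×11 − 4.7×7.3) = 4.7/40.49 = 0.1161 per s.

0.116 per s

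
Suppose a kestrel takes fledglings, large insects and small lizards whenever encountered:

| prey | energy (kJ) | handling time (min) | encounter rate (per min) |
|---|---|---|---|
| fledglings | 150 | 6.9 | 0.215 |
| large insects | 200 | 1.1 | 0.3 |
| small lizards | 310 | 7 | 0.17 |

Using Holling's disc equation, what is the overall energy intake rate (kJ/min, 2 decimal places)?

Energy encountered per unit search time: 0.215×150 + 0.3×200 + 0.17×310 = 144.9 kJ/min.
Handling time per unit search time: 0.215×6.9 + 0.3×1.1 + 0.17×7 = 3.004.
Rate = 144.9/(1 + 3.004) = 36.21 kJ/min.

36.21 kJ/min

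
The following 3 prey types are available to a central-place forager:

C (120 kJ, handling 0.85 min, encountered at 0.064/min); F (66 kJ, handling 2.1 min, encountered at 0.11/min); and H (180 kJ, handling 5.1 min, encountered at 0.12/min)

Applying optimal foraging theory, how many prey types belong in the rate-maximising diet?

3

Profitabilities (E/h, kJ/min): C 141, H 35.3, F 31.4. Add prey in this order while the next type's profitability exceeds the intake rate on those already taken.
Rate on top 1: 7.284. H: 35.3 > 7.284 → include.
Rate on top 2: 17.57. F: 31.4 > 17.57 → include.
Optimal diet: C, H, F — 3 of 3 types.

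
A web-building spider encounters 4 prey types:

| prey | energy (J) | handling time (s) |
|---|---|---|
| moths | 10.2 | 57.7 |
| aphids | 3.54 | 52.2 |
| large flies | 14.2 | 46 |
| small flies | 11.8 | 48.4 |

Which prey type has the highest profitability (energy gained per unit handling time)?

Profitability E/h (J/s): moths = 10.2/57.7 = 0.177, aphids = 3.54/52.2 = 0.0678, large flies = 14.2/46 = 0.309, small flies = 11.8/48.4 = 0.244.
Ranked: large flies > small flies > moths > aphids.

large flies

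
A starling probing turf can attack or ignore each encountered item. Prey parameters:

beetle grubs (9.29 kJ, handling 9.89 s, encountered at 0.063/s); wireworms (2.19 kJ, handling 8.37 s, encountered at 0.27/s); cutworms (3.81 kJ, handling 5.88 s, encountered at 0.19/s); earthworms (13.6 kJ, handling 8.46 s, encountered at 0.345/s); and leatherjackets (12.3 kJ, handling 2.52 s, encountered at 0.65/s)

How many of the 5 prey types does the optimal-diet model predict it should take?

1

Profitabilities (E/h, kJ/s): leatherjackets 4.88, earthworms 1.61, beetle grubs 0.939, cutworms 0.648, wireworms 0.262. Add prey in this order while the next type's profitability exceeds the intake rate on those already taken.
Rate on top 1: 3.031. earthworms: 1.61 < 3.031 → exclude; stop.
Optimal diet: leatherjackets — 1 of 5 types.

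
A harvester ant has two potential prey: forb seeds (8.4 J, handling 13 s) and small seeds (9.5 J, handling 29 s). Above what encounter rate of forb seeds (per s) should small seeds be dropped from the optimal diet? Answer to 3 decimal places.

0.079 per s

At the threshold, the rate on forb seeds alone equals the profitability of small seeds: λ·8.4/(1 + λ·13) = 9.5/29 = 0.3276.
Rearranging, λ(8.4 − 0.3276×13) = 0.3276, so λ = 0.3276/4.141 = 0.0791 per s.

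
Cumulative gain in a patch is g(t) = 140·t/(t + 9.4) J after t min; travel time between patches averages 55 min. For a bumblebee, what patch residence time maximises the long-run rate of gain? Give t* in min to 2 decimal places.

Optimal t* satisfies g'(t*) = g(t*)/(T + t*).
g'(t) = 140·9.4/(t + 9.4)². Setting 140·9.4/(t+9.4)² = 140t/[(t+9.4)(55+t)] gives 9.4(55+t) = t(t+9.4), so t² = 9.4×55 = 517.
t* = √517 = 22.74 min.

22.74 min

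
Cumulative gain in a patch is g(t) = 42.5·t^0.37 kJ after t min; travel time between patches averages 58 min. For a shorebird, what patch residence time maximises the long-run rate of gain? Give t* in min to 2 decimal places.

By the marginal value theorem, leave when the instantaneous gain rate g'(t) equals the habitat-wide average g(t)/(T + t).
g'(t) = 0.37·42.5·t^-0.63. Setting 0.37·42.5·t^-0.63 = 42.5·t^0.37/(58+t) gives 0.37(58+t) = t, so 0.63·t = 0.37×58.
t* = 0.37×58/0.63 = 34.06 min.

34.06 min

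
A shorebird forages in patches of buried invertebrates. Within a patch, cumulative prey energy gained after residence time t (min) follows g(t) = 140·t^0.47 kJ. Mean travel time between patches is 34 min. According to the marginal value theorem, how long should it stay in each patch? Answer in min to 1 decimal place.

30.2 min

Maximise g(t)/(T+t): set derivative to zero → g'(t)(T+t) = g(t).
g'(t) = 0.47·140·t^-0.53. Setting 0.47·140·t^-0.53 = 140·t^0.47/(34+t) gives 0.47(34+t) = t, so 0.53·t = 0.47×34.
t* = 0.47×34/0.53 = 30.15 min.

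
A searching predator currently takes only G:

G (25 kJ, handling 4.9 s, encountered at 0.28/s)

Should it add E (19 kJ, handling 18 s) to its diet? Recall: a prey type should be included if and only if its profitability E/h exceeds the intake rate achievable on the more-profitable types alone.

Intake rate on the current diet: R = (0.28×25) / (1 + 0.28×4.9) = 7/2.372 = 2.951 kJ/s.
E: E/h = 19/18 = 1.056 kJ/s.
1.056 < 2.951, so adding E would lower the average — exclude it.

No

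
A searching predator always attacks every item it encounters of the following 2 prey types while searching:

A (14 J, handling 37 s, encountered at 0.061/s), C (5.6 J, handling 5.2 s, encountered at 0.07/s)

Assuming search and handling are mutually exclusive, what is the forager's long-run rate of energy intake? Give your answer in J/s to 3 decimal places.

R = (0.061×14 + 0.07×5.6) / (1 + 0.061×37 + 0.07×5.2) = 1.246/3.621 = 0.3441 J/s.

0.344 J/s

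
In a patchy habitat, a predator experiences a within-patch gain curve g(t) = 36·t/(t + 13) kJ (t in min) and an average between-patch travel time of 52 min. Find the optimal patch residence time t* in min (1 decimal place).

26.0 min

Maximise g(t)/(T+t): set derivative to zero → g'(t)(T+t) = g(t).
g'(t) = 36·13/(t + 13)². Setting 36·13/(t+13)² = 36t/[(t+13)(52+t)] gives 13(52+t) = t(t+13), so t² = 13×52 = 676.
t* = √676 = 26 min.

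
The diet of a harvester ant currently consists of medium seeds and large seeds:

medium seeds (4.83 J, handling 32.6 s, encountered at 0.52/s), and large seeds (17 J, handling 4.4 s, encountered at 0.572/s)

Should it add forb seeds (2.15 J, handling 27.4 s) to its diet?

Current rate: (0.52×4.83 + 0.572×17)/(1 + 0.52×32.6 + 0.572×4.4) = 0.5978 J/s.
Profitability of forb seeds: 2.15/27.4 = 0.07847 J/s.
0.07847 < 0.5978, so adding forb seeds would lower the average — exclude it.

No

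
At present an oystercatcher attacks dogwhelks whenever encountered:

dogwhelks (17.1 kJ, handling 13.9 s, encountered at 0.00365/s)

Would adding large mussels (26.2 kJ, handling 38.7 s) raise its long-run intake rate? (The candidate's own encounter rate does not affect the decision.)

Yes

On dogwhelks alone, R = ΣλE/(1+Σλh) = 0.06242/1.051 = 0.0594 kJ/s.
Profitability of large mussels: 26.2/38.7 = 0.677 kJ/s.
Since 0.677 > R, including large mussels increases the long-run rate.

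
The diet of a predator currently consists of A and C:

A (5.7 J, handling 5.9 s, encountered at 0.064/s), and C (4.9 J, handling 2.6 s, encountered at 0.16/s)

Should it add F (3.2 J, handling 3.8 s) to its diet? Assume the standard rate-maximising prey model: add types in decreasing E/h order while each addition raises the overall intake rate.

Current rate: (0.064×5.7 + 0.16×4.9)/(1 + 0.064×5.9 + 0.16×2.6) = 0.6405 J/s.
Profitability of F: 3.2/3.8 = 0.8421 J/s.
0.8421 > 0.6405, so adding F raises the average — include it.

Yes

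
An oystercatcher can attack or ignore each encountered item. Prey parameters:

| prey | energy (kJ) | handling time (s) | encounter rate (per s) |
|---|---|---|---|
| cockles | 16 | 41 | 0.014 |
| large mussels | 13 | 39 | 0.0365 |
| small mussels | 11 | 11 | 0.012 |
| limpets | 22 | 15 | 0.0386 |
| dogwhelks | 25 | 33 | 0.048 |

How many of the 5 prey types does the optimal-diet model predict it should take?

Rank by E/h (kJ/s): limpets 1.47, small mussels 1, dogwhelks 0.758, cockles 0.39, large mussels 0.333. Include each in turn until the next type's E/h falls below the running intake rate.
Rate on top 1: 0.5378. small mussels: 1 > 0.5378 → include.
Rate on top 2: 0.5735. dogwhelks: 0.758 > 0.5735 → include.
Rate on top 3: 0.662. cockles: 0.39 < 0.662 → exclude; stop.
Optimal diet: limpets, small mussels, dogwhelks — 3 of 5 types.

3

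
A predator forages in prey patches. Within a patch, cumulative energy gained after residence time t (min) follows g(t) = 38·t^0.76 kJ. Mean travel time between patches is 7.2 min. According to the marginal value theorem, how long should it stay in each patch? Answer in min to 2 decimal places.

Maximise g(t)/(T+t): set derivative to zero → g'(t)(T+t) = g(t).
g'(t) = 0.76·38·t^-0.24. Setting 0.76·38·t^-0.24 = 38·t^0.76/(7.2+t) gives 0.76(7.2+t) = t, so 0.24·t = 0.76×7.2.
t* = 0.76×7.2/0.24 = 22.8 min.

22.80 min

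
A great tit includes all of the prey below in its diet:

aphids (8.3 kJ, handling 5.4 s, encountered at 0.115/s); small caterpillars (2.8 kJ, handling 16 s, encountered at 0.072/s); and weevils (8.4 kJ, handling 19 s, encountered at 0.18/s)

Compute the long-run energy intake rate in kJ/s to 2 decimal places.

R = (0.115×8.3 + 0.072×2.8 + 0.18×8.4) / (1 + 0.115×5.4 + 0.072×16 + 0.18×19) = 2.668/6.193 = 0.4308 kJ/s.

0.43 kJ/s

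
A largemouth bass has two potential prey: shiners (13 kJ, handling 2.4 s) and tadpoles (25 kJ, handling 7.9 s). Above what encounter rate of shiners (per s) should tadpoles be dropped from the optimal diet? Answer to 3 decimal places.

0.585 per s

Drop tadpoles once their profitability E₂/h₂ falls below the rate achievable on shiners alone: E₂/h₂ = λE₁/(1 + λh₁).
Solve for λ: λE₁h₂ = E₂(1 + λh₁) → λ(E₁h₂ − E₂h₁) = E₂ → λ = E₂/(E₁h₂ − E₂h₁).
λ = 25/(13×7.9 − 25×2.4) = 25/42.7 = 0.5855 per s.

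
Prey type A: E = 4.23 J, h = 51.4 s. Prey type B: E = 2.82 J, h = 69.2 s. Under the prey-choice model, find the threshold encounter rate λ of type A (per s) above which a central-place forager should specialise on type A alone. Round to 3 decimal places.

At the threshold, the rate on type A alone equals the profitability of type B: λ·4.23/(1 + λ·51.4) = 2.82/69.2 = 0.04075.
Rearranging, λ(4.23 − 0.04075×51.4) = 0.04075, so λ = 0.04075/2.135 = 0.01908 per s.

0.019 per s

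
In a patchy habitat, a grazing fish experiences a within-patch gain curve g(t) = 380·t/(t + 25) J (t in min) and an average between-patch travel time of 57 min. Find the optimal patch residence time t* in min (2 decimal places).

37.75 min

Optimal t* satisfies g'(t*) = g(t*)/(T + t*).
g'(t) = 380·25/(t + 25)². Setting 380·25/(t+25)² = 380t/[(t+25)(57+t)] gives 25(57+t) = t(t+25), so t² = 25×57 = 1425.
t* = √1425 = 37.75 min.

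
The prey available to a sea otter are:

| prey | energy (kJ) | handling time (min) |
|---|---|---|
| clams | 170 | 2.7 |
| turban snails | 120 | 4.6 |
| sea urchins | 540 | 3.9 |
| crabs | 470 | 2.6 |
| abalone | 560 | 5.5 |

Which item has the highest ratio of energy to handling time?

crabs

In descending order of E/h:
crabs: 470/2.6 = 181 kJ/min
sea urchins: 540/3.9 = 138 kJ/min
abalone: 560/5.5 = 102 kJ/min
clams: 170/2.7 = 63 kJ/min
turban snails: 120/4.6 = 26.1 kJ/min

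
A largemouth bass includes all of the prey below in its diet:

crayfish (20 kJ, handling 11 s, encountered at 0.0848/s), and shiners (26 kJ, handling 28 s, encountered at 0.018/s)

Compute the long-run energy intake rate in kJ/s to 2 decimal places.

0.89 kJ/s

R = Σλ_iE_i / (1 + Σλ_ih_i)
Numerator: 0.0848×20 + 0.018×26 = 2.164
Denominator: 1 + 0.0848×11 + 0.018×28 = 2.437
R = 2.164/2.437 = 0.888 kJ/s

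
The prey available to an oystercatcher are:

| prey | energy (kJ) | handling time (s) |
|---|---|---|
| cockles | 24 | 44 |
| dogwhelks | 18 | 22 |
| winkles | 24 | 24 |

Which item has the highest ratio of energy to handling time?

winkles

In descending order of E/h:
winkles: 24/24 = 1 kJ/s
dogwhelks: 18/22 = 0.818 kJ/s
cockles: 24/44 = 0.545 kJ/s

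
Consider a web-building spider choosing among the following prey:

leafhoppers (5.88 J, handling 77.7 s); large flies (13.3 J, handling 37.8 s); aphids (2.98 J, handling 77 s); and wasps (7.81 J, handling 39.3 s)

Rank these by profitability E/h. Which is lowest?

aphids

Profitability E/h (J/s): leafhoppers = 5.88/77.7 = 0.0757, large flies = 13.3/37.8 = 0.352, aphids = 2.98/77 = 0.0387, wasps = 7.81/39.3 = 0.199.
Ranked: large flies > wasps > leafhoppers > aphids.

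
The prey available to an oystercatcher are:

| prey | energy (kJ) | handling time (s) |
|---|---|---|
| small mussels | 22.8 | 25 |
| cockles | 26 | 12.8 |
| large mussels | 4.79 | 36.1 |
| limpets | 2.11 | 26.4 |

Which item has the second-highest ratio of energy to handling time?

small mussels

In descending order of E/h:
cockles: 26/12.8 = 2.03 kJ/s
small mussels: 22.8/25 = 0.912 kJ/s
large mussels: 4.79/36.1 = 0.133 kJ/s
limpets: 2.11/26.4 = 0.0799 kJ/s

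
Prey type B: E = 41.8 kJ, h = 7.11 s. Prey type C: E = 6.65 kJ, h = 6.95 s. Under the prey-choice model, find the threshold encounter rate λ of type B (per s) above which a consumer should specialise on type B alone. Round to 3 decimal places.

0.027 per s

Drop type C once their profitability E₂/h₂ falls below the rate achievable on type B alone: E₂/h₂ = λE₁/(1 + λh₁).
Solve for λ: λE₁h₂ = E₂(1 + λh₁) → λ(E₁h₂ − E₂h₁) = E₂ → λ = E₂/(E₁h₂ − E₂h₁).
λ = 6.65/(41.8×6.95 − 6.65×7.11) = 6.65/243.2 = 0.02734 per s.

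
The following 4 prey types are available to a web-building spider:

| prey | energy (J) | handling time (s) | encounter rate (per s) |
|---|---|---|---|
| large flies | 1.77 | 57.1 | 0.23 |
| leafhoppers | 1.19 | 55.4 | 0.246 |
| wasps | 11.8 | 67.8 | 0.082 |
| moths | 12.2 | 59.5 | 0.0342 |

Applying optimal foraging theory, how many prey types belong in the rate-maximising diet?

2

Profitabilities (E/h, J/s): moths 0.205, wasps 0.174, large flies 0.031, leafhoppers 0.0215. Add prey in this order while the next type's profitability exceeds the intake rate on those already taken.
Rate on top 1: 0.1375. wasps: 0.174 > 0.1375 → include.
Rate on top 2: 0.1611. large flies: 0.031 < 0.1611 → exclude; stop.
Optimal diet: moths, wasps — 2 of 4 types.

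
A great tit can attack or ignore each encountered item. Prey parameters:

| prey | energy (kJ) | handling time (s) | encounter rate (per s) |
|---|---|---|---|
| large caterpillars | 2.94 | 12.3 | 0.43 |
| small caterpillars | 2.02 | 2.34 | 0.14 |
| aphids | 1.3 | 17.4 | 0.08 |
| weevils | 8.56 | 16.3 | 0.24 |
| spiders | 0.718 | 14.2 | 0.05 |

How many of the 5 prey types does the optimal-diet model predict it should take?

E/h in descending order: small caterpillars 0.863, weevils 0.525, large caterpillars 0.239, aphids 0.0747, spiders 0.0506 kJ/s. The optimal diet is the largest prefix of this list for which every included type satisfies E_i/h_i > R on the types above it.
Rate on top 1: 0.213. weevils: 0.525 > 0.213 → include.
Rate on top 2: 0.4461. large caterpillars: 0.239 < 0.4461 → exclude; stop.
Optimal diet: small caterpillars, weevils — 2 of 5 types.

2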